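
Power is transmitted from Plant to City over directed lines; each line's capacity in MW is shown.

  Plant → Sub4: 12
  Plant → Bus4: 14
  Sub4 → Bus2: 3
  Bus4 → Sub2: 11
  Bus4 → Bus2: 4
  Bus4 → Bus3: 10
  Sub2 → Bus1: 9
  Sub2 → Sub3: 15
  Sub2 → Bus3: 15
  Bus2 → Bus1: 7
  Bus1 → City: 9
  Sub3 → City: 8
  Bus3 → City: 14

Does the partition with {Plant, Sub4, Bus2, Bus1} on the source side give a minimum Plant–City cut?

No — its capacity is 23, but the minimum cut has capacity 17.

Given cut capacity: 14 + 9 = 23.
Augment Plant→Bus4→Bus3→City: bottleneck 10, flow now 10.
Augment Plant→Sub4→Bus2→Bus1→City: bottleneck 3, flow now 13.
Augment Plant→Bus4→Sub2→Bus1→City: bottleneck 4, flow now 17.
No augmenting path remains; maximum flow = 17.
In the residual graph, reachable from Plant: {Plant, Sub4}.
Min-cut edges: Plant→Bus4 (14), Sub4→Bus2 (3); capacity 14 + 3 = 17.
Cut capacity 23 exceeds the max flow 17, so it is not minimum.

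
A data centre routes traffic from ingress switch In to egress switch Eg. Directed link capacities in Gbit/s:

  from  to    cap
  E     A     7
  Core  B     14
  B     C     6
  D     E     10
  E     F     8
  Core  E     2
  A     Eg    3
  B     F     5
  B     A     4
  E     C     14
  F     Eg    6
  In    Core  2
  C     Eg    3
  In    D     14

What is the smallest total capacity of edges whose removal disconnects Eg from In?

12

Augment In→Core→B→C→Eg: bottleneck 2, flow now 2.
Augment In→D→E→C→Eg: bottleneck 1, flow now 3.
Augment In→D→E→A→Eg: bottleneck 3, flow now 6.
Augment In→D→E→F→Eg: bottleneck 6, flow now 12.
No augmenting path remains; maximum flow = 12.
By max-flow min-cut, the minimum cut capacity equals the max flow.
In the residual graph, reachable from In: {In, D}.
Min-cut edges: In→Core (2), D→E (10); capacity 2 + 10 = 12.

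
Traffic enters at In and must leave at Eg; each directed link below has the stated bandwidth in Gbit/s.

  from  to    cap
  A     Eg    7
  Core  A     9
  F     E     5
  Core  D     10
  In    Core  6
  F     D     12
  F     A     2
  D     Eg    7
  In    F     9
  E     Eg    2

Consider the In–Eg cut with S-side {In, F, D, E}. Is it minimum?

No — its capacity is 17, but the minimum cut has capacity 15.

Given cut capacity: 6 + 2 + 7 + 2 = 17.
Augment In→F→A→Eg: bottleneck 2, flow now 2.
Augment In→F→D→Eg: bottleneck 7, flow now 9.
Augment In→Core→A→Eg: bottleneck 5, flow now 14.
Augment In→Core→A→F→E→Eg: bottleneck 1, flow now 15. (uses reverse residual edge)
No augmenting path remains; maximum flow = 15.
In the residual graph, reachable from In: {In}.
Min-cut edges: In→F (9), In→Core (6); capacity 9 + 6 = 15.
Cut capacity 17 exceeds the max flow 15, so it is not minimum.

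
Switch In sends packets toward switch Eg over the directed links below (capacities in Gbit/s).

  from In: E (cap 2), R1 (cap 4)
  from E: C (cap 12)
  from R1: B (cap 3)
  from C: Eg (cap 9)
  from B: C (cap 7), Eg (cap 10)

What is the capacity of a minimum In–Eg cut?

5

Augment In→E→C→Eg: bottleneck 2, flow now 2.
Augment In→R1→B→Eg: bottleneck 3, flow now 5.
No augmenting path remains; maximum flow = 5.
By max-flow min-cut, the minimum cut capacity equals the max flow.
In the residual graph, reachable from In: {In, R1}.
Min-cut edges: In→E (2), R1→B (3); capacity 2 + 3 = 5.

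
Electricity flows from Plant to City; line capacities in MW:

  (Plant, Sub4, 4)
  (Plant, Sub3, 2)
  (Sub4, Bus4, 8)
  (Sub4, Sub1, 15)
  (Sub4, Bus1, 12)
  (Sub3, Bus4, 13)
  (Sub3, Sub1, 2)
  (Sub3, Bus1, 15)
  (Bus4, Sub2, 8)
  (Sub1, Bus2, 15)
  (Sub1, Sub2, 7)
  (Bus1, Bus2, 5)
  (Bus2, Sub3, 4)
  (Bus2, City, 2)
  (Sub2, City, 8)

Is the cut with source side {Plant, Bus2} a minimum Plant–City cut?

No — its capacity is 12, but the minimum cut has capacity 6.

Given cut capacity: 4 + 2 + 4 + 2 = 12.
Augment Plant→Sub4→Bus4→Sub2→City: bottleneck 4, flow now 4.
Augment Plant→Sub3→Bus4→Sub2→City: bottleneck 2, flow now 6.
No augmenting path remains; maximum flow = 6.
In the residual graph, reachable from Plant: {Plant}.
Min-cut edges: Plant→Sub4 (4), Plant→Sub3 (2); capacity 4 + 2 = 6.
Cut capacity 12 exceeds the max flow 6, so it is not minimum.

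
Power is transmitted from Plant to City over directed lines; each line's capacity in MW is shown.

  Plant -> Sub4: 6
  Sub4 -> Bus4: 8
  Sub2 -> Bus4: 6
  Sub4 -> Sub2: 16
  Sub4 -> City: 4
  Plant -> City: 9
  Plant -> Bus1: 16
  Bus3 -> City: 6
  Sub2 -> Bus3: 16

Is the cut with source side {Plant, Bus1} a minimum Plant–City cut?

Yes — it is a minimum cut (capacity 15).

Given cut capacity: 6 + 9 = 15.
Augment Plant→City: bottleneck 9, flow now 9.
Augment Plant→Sub4→City: bottleneck 4, flow now 13.
Augment Plant→Sub4→Sub2→Bus3→City: bottleneck 2, flow now 15.
No augmenting path remains; maximum flow = 15.
Cut capacity 15 equals the max flow, so it is a minimum cut.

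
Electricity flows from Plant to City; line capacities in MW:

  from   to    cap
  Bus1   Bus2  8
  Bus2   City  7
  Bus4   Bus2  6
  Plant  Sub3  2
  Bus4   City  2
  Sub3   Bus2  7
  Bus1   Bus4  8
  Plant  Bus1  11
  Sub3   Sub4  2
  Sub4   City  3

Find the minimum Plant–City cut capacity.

Augment Plant→Sub3→Sub4→City: bottleneck 2, flow now 2.
Augment Plant→Bus1→Bus4→City: bottleneck 2, flow now 4.
Augment Plant→Bus1→Bus2→City: bottleneck 7, flow now 11.
No augmenting path remains; maximum flow = 11.
By max-flow min-cut, the minimum cut capacity equals the max flow.
In the residual graph, reachable from Plant: {Plant, Bus1, Bus4, Bus2}.
Min-cut edges: Plant→Sub3 (2), Bus4→City (2), Bus2→City (7); capacity 2 + 2 + 7 = 11.

11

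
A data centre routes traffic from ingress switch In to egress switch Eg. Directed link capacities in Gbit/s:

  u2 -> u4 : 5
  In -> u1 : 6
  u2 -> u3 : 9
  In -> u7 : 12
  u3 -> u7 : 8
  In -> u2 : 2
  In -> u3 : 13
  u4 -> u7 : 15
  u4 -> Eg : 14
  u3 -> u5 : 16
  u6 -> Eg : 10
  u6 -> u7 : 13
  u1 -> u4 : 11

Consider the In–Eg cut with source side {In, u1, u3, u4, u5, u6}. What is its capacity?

74

Edges leaving {In, u1, u3, u4, u5, u6}: In→u2 (2), In→u7 (12), u3→u7 (8), u4→u7 (15), u4→Eg (14), u6→u7 (13), u6→Eg (10).
Cut capacity = 2 + 12 + 8 + 15 + 14 + 13 + 10 = 74.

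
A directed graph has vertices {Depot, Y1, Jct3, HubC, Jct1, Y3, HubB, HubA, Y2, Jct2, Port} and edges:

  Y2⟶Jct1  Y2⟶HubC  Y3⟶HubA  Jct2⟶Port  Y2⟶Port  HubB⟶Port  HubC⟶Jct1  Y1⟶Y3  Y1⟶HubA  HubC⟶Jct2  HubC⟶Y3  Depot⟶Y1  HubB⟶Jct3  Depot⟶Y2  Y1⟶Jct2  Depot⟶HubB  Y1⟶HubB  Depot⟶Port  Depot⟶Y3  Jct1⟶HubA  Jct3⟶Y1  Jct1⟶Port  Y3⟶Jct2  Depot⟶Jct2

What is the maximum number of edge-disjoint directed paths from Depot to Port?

Assign every edge capacity 1; by Menger, the answer equals the max flow.
Path Depot→Port (+1); total 1.
Path Depot→HubB→Port (+1); total 2.
Path Depot→Y2→Port (+1); total 3.
Path Depot→Jct2→Port (+1); total 4.
No residual Depot→Port path; max flow = 4.
Certifying cut of size 4: {Depot→Port, Depot→Y2, HubB→Port, Jct2→Port}.

4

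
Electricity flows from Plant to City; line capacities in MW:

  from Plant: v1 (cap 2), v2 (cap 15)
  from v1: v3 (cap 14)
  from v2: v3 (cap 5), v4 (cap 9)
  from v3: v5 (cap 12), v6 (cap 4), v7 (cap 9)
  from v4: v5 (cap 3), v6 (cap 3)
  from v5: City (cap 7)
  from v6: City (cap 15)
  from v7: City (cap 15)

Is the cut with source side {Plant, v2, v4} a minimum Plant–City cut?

Given cut capacity: 2 + 5 + 3 + 3 = 13.
Augment Plant→v1→v3→v5→City: bottleneck 2, flow now 2.
Augment Plant→v2→v3→v5→City: bottleneck 5, flow now 7.
Augment Plant→v2→v4→v6→City: bottleneck 3, flow now 10.
Augment Plant→v2→v4→v5→v3→v6→City: bottleneck 3, flow now 13. (uses reverse residual edge)
No augmenting path remains; maximum flow = 13.
Cut capacity 13 equals the max flow, so it is a minimum cut.

Yes — it is a minimum cut (capacity 13).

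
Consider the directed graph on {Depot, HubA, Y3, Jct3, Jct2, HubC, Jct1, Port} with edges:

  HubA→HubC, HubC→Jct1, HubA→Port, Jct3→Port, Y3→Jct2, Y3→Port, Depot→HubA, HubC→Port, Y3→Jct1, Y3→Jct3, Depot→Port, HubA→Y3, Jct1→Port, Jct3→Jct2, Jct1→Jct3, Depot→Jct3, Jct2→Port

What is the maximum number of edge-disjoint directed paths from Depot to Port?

Assign every edge capacity 1; by Menger, the answer equals the max flow.
Path Depot→Port (+1); total 1.
Path Depot→HubA→Port (+1); total 2.
Path Depot→Jct3→Port (+1); total 3.
No residual Depot→Port path; max flow = 3.
Certifying cut of size 3: {Depot→HubA, Depot→Jct3, Depot→Port}.

3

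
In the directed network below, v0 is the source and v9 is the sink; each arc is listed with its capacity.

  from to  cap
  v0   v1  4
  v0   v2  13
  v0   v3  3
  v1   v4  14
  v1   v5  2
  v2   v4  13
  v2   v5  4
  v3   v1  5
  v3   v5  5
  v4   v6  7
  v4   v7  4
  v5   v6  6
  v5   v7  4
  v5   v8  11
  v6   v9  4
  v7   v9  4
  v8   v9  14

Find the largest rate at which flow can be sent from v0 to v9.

17

Augment v0→v1→v4→v6→v9: bottleneck 4, flow now 4.
Augment v0→v2→v4→v7→v9: bottleneck 4, flow now 8.
Augment v0→v2→v5→v8→v9: bottleneck 4, flow now 12.
Augment v0→v3→v5→v8→v9: bottleneck 3, flow now 15.
Augment v0→v2→v4→v1→v5→v8→v9: bottleneck 2, flow now 17. (uses reverse residual edge)
No augmenting path remains; maximum flow = 17.
In the residual graph, reachable from v0: {v0, v1, v2, v4, v6}.
Min-cut edges: v0→v3 (3), v1→v5 (2), v2→v5 (4), v4→v7 (4), v6→v9 (4); capacity 3 + 2 + 4 + 4 + 4 = 17.
This cut is saturated, so no flow can exceed 17.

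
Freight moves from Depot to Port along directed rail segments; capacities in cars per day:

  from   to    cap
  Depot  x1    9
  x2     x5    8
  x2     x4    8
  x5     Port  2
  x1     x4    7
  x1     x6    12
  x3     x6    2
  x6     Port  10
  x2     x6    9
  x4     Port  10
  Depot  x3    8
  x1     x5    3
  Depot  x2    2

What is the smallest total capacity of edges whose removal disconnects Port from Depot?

Augment Depot→x1→x4→Port: bottleneck 7, flow now 7.
Augment Depot→x1→x5→Port: bottleneck 2, flow now 9.
Augment Depot→x2→x4→Port: bottleneck 2, flow now 11.
Augment Depot→x3→x6→Port: bottleneck 2, flow now 13.
No augmenting path remains; maximum flow = 13.
By max-flow min-cut, the minimum cut capacity equals the max flow.
In the residual graph, reachable from Depot: {Depot, x3}.
Min-cut edges: Depot→x1 (9), Depot→x2 (2), x3→x6 (2); capacity 9 + 2 + 2 = 13.

13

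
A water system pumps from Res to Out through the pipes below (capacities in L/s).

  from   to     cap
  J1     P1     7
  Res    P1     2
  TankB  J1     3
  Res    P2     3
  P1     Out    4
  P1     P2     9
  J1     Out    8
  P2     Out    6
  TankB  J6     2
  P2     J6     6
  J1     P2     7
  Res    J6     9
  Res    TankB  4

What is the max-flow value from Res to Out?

8

Augment Res→P1→Out: bottleneck 2, flow now 2.
Augment Res→P2→Out: bottleneck 3, flow now 5.
Augment Res→TankB→J1→Out: bottleneck 3, flow now 8.
No augmenting path remains; maximum flow = 8.
In the residual graph, reachable from Res: {Res, TankB, J6}.
Min-cut edges: Res→P1 (2), Res→P2 (3), TankB→J1 (3); capacity 2 + 3 + 3 = 8.
This cut is saturated, so no flow can exceed 8.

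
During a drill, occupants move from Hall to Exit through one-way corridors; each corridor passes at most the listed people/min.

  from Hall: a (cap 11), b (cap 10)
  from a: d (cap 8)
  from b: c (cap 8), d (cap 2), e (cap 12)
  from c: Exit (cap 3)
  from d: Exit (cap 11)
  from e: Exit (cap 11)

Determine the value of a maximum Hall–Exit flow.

18

Augment Hall→a→d→Exit: bottleneck 8, flow now 8.
Augment Hall→b→c→Exit: bottleneck 3, flow now 11.
Augment Hall→b→d→Exit: bottleneck 2, flow now 13.
Augment Hall→b→e→Exit: bottleneck 5, flow now 18.
No augmenting path remains; maximum flow = 18.
In the residual graph, reachable from Hall: {Hall, a}.
Min-cut edges: Hall→b (10), a→d (8); capacity 10 + 8 = 18.
This cut is saturated, so no flow can exceed 18.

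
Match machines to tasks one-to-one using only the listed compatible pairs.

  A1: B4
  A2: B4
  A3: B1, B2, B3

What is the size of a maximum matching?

Unit-capacity flow: source→left, listed edges, right→sink; max matching = max flow.
Augmenting path A1→B4 (+1); matched 1.
Augmenting path A3→B1 (+1); matched 2.
No augmenting path remains; maximum matching = 2.
König certificate: {A3, B4} is a vertex cover of size 2 (every listed pair touches it), so no matching can be larger.

2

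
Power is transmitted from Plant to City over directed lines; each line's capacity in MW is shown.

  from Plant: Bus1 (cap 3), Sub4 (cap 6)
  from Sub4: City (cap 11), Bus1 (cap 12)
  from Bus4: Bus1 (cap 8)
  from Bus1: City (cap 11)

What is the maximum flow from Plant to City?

Augment Plant→Sub4→City: bottleneck 6, flow now 6.
Augment Plant→Bus1→City: bottleneck 3, flow now 9.
No augmenting path remains; maximum flow = 9.
In the residual graph, reachable from Plant: {Plant}.
Min-cut edges: Plant→Sub4 (6), Plant→Bus1 (3); capacity 6 + 3 = 9.
This cut is saturated, so no flow can exceed 9.

9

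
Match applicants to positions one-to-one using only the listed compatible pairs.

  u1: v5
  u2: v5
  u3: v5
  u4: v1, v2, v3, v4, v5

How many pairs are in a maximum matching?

Unit-capacity flow: source→left, listed edges, right→sink; max matching = max flow.
Augmenting path u1→v5 (+1); matched 1.
Augmenting path u4→v1 (+1); matched 2.
No augmenting path remains; maximum matching = 2.
König certificate: {u4, v5} is a vertex cover of size 2 (every listed pair touches it), so no matching can be larger.

2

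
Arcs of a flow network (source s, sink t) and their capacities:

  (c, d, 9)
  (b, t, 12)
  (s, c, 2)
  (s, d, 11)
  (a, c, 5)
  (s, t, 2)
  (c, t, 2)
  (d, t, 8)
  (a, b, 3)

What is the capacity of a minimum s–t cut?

Augment s→t: bottleneck 2, flow now 2.
Augment s→c→t: bottleneck 2, flow now 4.
Augment s→d→t: bottleneck 8, flow now 12.
No augmenting path remains; maximum flow = 12.
By max-flow min-cut, the minimum cut capacity equals the max flow.
In the residual graph, reachable from s: {s, d}.
Min-cut edges: s→c (2), s→t (2), d→t (8); capacity 2 + 2 + 8 = 12.

12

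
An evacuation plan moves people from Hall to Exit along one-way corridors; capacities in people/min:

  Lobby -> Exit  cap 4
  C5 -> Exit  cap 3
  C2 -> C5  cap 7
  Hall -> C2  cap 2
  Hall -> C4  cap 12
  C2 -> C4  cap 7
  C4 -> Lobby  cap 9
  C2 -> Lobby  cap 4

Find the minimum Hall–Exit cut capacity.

Augment Hall→C2→C5→Exit: bottleneck 2, flow now 2.
Augment Hall→C4→Lobby→Exit: bottleneck 4, flow now 6.
No augmenting path remains; maximum flow = 6.
By max-flow min-cut, the minimum cut capacity equals the max flow.
In the residual graph, reachable from Hall: {Hall, C4, Lobby}.
Min-cut edges: Hall→C2 (2), Lobby→Exit (4); capacity 2 + 4 = 6.

6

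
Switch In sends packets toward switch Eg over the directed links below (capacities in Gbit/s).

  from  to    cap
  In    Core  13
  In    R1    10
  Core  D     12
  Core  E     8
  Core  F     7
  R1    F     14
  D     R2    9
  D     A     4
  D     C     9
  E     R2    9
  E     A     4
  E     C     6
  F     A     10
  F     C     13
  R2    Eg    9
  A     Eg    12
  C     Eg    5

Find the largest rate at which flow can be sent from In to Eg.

23

Augment In→Core→D→R2→Eg: bottleneck 9, flow now 9.
Augment In→Core→D→A→Eg: bottleneck 3, flow now 12.
Augment In→Core→E→A→Eg: bottleneck 1, flow now 13.
Augment In→R1→F→A→Eg: bottleneck 8, flow now 21.
Augment In→R1→F→C→Eg: bottleneck 2, flow now 23.
No augmenting path remains; maximum flow = 23.
In the residual graph, reachable from In: {In}.
Min-cut edges: In→Core (13), In→R1 (10); capacity 13 + 10 = 23.
This cut is saturated, so no flow can exceed 23.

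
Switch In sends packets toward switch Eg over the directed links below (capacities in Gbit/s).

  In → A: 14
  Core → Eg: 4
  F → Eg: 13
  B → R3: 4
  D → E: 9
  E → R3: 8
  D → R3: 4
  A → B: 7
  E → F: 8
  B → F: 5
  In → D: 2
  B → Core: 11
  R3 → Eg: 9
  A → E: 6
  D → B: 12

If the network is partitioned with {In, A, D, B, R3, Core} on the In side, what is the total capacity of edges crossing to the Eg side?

Edges leaving {In, A, D, B, R3, Core}: A→E (6), D→E (9), B→F (5), R3→Eg (9), Core→Eg (4).
Cut capacity = 6 + 9 + 5 + 9 + 4 = 33.

33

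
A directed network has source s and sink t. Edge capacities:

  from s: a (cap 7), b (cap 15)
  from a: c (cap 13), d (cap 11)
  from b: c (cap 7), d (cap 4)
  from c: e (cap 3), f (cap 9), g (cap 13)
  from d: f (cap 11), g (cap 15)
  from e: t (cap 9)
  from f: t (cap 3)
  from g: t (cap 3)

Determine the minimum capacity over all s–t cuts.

Augment s→a→c→e→t: bottleneck 3, flow now 3.
Augment s→a→c→f→t: bottleneck 3, flow now 6.
Augment s→a→c→g→t: bottleneck 1, flow now 7.
Augment s→b→c→g→t: bottleneck 2, flow now 9.
No augmenting path remains; maximum flow = 9.
By max-flow min-cut, the minimum cut capacity equals the max flow.
In the residual graph, reachable from s: {s, a, b, c, d, f, g}.
Min-cut edges: c→e (3), f→t (3), g→t (3); capacity 3 + 3 + 3 = 9.

9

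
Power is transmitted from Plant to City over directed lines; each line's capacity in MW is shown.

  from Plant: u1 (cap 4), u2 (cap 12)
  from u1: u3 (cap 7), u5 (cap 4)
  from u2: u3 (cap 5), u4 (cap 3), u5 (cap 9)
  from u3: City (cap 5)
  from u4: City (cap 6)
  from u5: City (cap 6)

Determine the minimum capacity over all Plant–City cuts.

Augment Plant→u1→u3→City: bottleneck 4, flow now 4.
Augment Plant→u2→u3→City: bottleneck 1, flow now 5.
Augment Plant→u2→u4→City: bottleneck 3, flow now 8.
Augment Plant→u2→u5→City: bottleneck 6, flow now 14.
No augmenting path remains; maximum flow = 14.
By max-flow min-cut, the minimum cut capacity equals the max flow.
In the residual graph, reachable from Plant: {Plant, u1, u2, u3, u5}.
Min-cut edges: u2→u4 (3), u3→City (5), u5→City (6); capacity 3 + 5 + 6 = 14.

14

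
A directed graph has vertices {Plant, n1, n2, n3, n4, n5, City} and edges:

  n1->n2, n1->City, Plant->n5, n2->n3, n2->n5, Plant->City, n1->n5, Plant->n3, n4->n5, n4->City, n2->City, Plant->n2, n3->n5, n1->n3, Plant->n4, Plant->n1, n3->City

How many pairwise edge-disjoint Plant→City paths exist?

5

Assign every edge capacity 1; by Menger, the answer equals the max flow.
Path Plant→City (+1); total 1.
Path Plant→n1→City (+1); total 2.
Path Plant→n2→City (+1); total 3.
Path Plant→n3→City (+1); total 4.
Path Plant→n4→City (+1); total 5.
No residual Plant→City path; max flow = 5.
Certifying cut of size 5: {Plant→City, Plant→n1, Plant→n2, Plant→n3, Plant→n4}.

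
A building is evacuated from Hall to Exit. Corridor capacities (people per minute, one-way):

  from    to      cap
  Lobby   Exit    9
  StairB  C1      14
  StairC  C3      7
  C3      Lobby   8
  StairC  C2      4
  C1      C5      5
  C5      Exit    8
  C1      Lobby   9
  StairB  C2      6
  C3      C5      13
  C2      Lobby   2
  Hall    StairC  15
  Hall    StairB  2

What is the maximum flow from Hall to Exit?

11

Augment Hall→StairB→C2→Lobby→Exit: bottleneck 2, flow now 2.
Augment Hall→StairC→C3→C5→Exit: bottleneck 7, flow now 9.
Augment Hall→StairC→C2→StairB→C1→C5→Exit: bottleneck 1, flow now 10. (uses reverse residual edge)
Augment Hall→StairC→C2→StairB→C1→Lobby→Exit: bottleneck 1, flow now 11. (uses reverse residual edge)
No augmenting path remains; maximum flow = 11.
In the residual graph, reachable from Hall: {Hall, StairC, C2}.
Min-cut edges: Hall→StairB (2), StairC→C3 (7), C2→Lobby (2); capacity 2 + 7 + 2 = 11.
This cut is saturated, so no flow can exceed 11.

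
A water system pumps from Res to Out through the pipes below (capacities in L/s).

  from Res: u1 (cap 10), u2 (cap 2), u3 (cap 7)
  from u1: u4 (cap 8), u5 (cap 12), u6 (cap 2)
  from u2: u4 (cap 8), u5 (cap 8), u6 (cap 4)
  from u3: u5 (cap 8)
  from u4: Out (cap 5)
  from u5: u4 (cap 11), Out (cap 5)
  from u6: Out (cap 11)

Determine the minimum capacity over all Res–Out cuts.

Augment Res→u1→u4→Out: bottleneck 5, flow now 5.
Augment Res→u1→u5→Out: bottleneck 5, flow now 10.
Augment Res→u2→u6→Out: bottleneck 2, flow now 12.
Augment Res→u3→u5→u1→u6→Out: bottleneck 2, flow now 14. (uses reverse residual edge)
No augmenting path remains; maximum flow = 14.
By max-flow min-cut, the minimum cut capacity equals the max flow.
In the residual graph, reachable from Res: {Res, u1, u3, u4, u5}.
Min-cut edges: Res→u2 (2), u1→u6 (2), u4→Out (5), u5→Out (5); capacity 2 + 2 + 5 + 5 = 14.

14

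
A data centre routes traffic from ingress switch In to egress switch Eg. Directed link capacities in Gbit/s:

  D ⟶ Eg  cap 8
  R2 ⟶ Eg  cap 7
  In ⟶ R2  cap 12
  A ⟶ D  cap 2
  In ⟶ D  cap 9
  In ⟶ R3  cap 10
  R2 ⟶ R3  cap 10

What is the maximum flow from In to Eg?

Augment In→R2→Eg: bottleneck 7, flow now 7.
Augment In→D→Eg: bottleneck 8, flow now 15.
No augmenting path remains; maximum flow = 15.
In the residual graph, reachable from In: {In, R2, R3, D}.
Min-cut edges: R2→Eg (7), D→Eg (8); capacity 7 + 8 = 15.
This cut is saturated, so no flow can exceed 15.

15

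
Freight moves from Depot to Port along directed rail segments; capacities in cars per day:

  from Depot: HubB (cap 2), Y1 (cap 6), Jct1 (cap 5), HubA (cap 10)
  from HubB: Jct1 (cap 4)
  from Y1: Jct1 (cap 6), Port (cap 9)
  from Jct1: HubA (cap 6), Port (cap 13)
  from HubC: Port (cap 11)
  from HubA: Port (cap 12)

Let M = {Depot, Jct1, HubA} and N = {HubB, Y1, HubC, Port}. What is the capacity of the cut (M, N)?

Edges leaving {Depot, Jct1, HubA}: Depot→HubB (2), Depot→Y1 (6), Jct1→Port (13), HubA→Port (12).
Cut capacity = 2 + 6 + 13 + 12 = 33.

33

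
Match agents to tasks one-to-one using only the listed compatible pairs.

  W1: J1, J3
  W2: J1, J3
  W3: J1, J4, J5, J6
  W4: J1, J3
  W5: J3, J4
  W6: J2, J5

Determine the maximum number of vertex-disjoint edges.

Unit-capacity flow: source→left, listed edges, right→sink; max matching = max flow.
Augmenting path W1→J1 (+1); matched 1.
Augmenting path W2→J3 (+1); matched 2.
Augmenting path W3→J4 (+1); matched 3.
Augmenting path W6→J2 (+1); matched 4.
Augmenting path W5→J4→W3→J5 (+1); matched 5.
No augmenting path remains; maximum matching = 5.
König certificate: {W3, W5, W6, J1, J3} is a vertex cover of size 5 (every listed pair touches it), so no matching can be larger.

5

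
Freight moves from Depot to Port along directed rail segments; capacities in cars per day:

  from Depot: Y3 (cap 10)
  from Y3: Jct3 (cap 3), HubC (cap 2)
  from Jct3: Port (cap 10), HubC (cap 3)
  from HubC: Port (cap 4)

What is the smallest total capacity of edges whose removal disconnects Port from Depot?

Augment Depot→Y3→Jct3→Port: bottleneck 3, flow now 3.
Augment Depot→Y3→HubC→Port: bottleneck 2, flow now 5.
No augmenting path remains; maximum flow = 5.
By max-flow min-cut, the minimum cut capacity equals the max flow.
In the residual graph, reachable from Depot: {Depot, Y3}.
Min-cut edges: Y3→Jct3 (3), Y3→HubC (2); capacity 3 + 2 = 5.

5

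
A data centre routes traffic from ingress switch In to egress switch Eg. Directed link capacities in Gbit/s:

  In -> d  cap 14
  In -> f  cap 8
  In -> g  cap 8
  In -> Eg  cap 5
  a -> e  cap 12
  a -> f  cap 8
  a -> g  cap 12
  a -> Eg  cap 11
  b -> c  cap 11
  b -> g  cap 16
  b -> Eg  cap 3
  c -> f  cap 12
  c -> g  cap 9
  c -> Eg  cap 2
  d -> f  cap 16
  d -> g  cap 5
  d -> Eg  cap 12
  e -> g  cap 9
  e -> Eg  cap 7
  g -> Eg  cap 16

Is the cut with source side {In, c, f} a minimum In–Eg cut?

Given cut capacity: 14 + 8 + 5 + 9 + 2 = 38.
Augment In→Eg: bottleneck 5, flow now 5.
Augment In→d→Eg: bottleneck 12, flow now 17.
Augment In→g→Eg: bottleneck 8, flow now 25.
Augment In→d→g→Eg: bottleneck 2, flow now 27.
No augmenting path remains; maximum flow = 27.
In the residual graph, reachable from In: {In, f}.
Min-cut edges: In→d (14), In→g (8), In→Eg (5); capacity 14 + 8 + 5 = 27.
Cut capacity 38 exceeds the max flow 27, so it is not minimum.

No — its capacity is 38, but the minimum cut has capacity 27.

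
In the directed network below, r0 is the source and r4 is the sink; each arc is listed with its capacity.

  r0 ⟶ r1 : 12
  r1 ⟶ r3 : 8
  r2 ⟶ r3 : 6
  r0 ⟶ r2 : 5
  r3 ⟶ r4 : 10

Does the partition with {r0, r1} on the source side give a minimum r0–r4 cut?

No — its capacity is 13, but the minimum cut has capacity 10.

Given cut capacity: 5 + 8 = 13.
Augment r0→r1→r3→r4: bottleneck 8, flow now 8.
Augment r0→r2→r3→r4: bottleneck 2, flow now 10.
No augmenting path remains; maximum flow = 10.
In the residual graph, reachable from r0: {r0, r1, r2, r3}.
Min-cut edges: r3→r4 (10); capacity 10 = 10.
Cut capacity 13 exceeds the max flow 10, so it is not minimum.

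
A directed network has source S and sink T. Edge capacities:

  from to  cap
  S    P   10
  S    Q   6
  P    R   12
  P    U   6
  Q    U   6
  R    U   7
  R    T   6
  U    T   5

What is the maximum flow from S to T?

Augment S→P→R→T: bottleneck 6, flow now 6.
Augment S→P→U→T: bottleneck 4, flow now 10.
Augment S→Q→U→T: bottleneck 1, flow now 11.
No augmenting path remains; maximum flow = 11.
In the residual graph, reachable from S: {S, P, Q, R, U}.
Min-cut edges: R→T (6), U→T (5); capacity 6 + 5 = 11.
This cut is saturated, so no flow can exceed 11.

11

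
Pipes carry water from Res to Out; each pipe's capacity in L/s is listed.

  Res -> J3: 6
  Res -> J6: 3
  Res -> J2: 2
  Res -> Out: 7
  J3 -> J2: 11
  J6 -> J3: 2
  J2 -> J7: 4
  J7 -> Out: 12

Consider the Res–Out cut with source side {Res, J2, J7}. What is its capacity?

Edges leaving {Res, J2, J7}: Res→J3 (6), Res→J6 (3), Res→Out (7), J7→Out (12).
Cut capacity = 6 + 3 + 7 + 12 = 28.

28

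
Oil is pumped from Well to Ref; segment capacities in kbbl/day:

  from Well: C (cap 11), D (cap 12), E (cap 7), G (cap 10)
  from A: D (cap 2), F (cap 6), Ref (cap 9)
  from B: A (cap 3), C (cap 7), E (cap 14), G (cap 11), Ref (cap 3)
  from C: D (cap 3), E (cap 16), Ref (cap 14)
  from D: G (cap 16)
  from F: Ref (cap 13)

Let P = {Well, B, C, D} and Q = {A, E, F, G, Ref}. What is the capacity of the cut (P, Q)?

94

Edges leaving {Well, B, C, D}: Well→E (7), Well→G (10), B→A (3), B→E (14), B→G (11), B→Ref (3), C→E (16), C→Ref (14), D→G (16).
Cut capacity = 7 + 10 + 3 + 14 + 11 + 3 + 16 + 14 + 16 = 94.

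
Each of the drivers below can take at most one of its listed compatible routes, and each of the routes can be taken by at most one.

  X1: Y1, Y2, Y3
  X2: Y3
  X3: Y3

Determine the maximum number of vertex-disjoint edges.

Unit-capacity flow: source→left, listed edges, right→sink; max matching = max flow.
Augmenting path X1→Y1 (+1); matched 1.
Augmenting path X2→Y3 (+1); matched 2.
No augmenting path remains; maximum matching = 2.
König certificate: {X1, Y3} is a vertex cover of size 2 (every listed pair touches it), so no matching can be larger.

2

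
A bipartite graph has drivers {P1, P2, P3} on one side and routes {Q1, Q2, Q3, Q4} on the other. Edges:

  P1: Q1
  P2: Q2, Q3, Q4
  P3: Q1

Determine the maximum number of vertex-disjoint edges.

Unit-capacity flow: source→left, listed edges, right→sink; max matching = max flow.
Augmenting path P1→Q1 (+1); matched 1.
Augmenting path P2→Q2 (+1); matched 2.
No augmenting path remains; maximum matching = 2.
König certificate: {P2, Q1} is a vertex cover of size 2 (every listed pair touches it), so no matching can be larger.

2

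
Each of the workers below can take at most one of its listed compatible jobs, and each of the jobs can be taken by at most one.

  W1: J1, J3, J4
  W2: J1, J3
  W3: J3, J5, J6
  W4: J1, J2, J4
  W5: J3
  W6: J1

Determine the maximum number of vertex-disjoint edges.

5

Unit-capacity flow: source→left, listed edges, right→sink; max matching = max flow.
Augmenting path W1→J1 (+1); matched 1.
Augmenting path W2→J3 (+1); matched 2.
Augmenting path W3→J5 (+1); matched 3.
Augmenting path W4→J2 (+1); matched 4.
Augmenting path W6→J1→W1→J4 (+1); matched 5.
No augmenting path remains; maximum matching = 5.
König certificate: {W1, W3, W4, J1, J3} is a vertex cover of size 5 (every listed pair touches it), so no matching can be larger.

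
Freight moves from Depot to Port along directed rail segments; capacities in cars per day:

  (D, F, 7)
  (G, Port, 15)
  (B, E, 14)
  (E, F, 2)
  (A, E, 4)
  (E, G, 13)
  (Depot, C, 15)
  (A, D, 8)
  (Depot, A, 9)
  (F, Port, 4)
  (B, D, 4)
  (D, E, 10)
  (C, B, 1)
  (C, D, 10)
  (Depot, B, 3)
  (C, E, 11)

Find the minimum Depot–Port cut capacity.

Augment Depot→A→D→F→Port: bottleneck 4, flow now 4.
Augment Depot→A→E→G→Port: bottleneck 4, flow now 8.
Augment Depot→B→E→G→Port: bottleneck 3, flow now 11.
Augment Depot→C→E→G→Port: bottleneck 6, flow now 17.
No augmenting path remains; maximum flow = 17.
By max-flow min-cut, the minimum cut capacity equals the max flow.
In the residual graph, reachable from Depot: {Depot, A, B, C, D, E, F}.
Min-cut edges: E→G (13), F→Port (4); capacity 13 + 4 = 17.

17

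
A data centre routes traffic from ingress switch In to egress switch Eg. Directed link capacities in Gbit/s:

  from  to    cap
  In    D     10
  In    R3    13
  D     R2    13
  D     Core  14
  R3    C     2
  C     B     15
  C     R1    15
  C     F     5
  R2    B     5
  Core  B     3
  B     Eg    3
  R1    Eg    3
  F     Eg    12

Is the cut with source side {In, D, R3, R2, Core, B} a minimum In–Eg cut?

Yes — it is a minimum cut (capacity 5).

Given cut capacity: 2 + 3 = 5.
Augment In→D→R2→B→Eg: bottleneck 3, flow now 3.
Augment In→R3→C→R1→Eg: bottleneck 2, flow now 5.
No augmenting path remains; maximum flow = 5.
Cut capacity 5 equals the max flow, so it is a minimum cut.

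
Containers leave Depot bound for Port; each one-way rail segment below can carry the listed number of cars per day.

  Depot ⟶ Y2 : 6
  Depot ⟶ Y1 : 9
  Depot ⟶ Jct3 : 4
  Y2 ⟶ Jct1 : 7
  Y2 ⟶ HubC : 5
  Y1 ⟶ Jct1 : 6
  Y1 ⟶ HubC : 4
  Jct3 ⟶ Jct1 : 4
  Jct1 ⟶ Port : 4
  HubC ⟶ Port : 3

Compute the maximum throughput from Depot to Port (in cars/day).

7

Augment Depot→Y2→Jct1→Port: bottleneck 4, flow now 4.
Augment Depot→Y2→HubC→Port: bottleneck 2, flow now 6.
Augment Depot→Y1→HubC→Port: bottleneck 1, flow now 7.
No augmenting path remains; maximum flow = 7.
In the residual graph, reachable from Depot: {Depot, Y2, Y1, Jct3, Jct1, HubC}.
Min-cut edges: Jct1→Port (4), HubC→Port (3); capacity 4 + 3 = 7.
This cut is saturated, so no flow can exceed 7.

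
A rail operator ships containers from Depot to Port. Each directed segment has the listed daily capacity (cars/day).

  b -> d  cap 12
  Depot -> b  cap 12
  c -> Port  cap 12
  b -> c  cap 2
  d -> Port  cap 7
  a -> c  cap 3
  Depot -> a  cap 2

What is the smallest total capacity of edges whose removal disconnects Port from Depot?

11

Augment Depot→a→c→Port: bottleneck 2, flow now 2.
Augment Depot→b→c→Port: bottleneck 2, flow now 4.
Augment Depot→b→d→Port: bottleneck 7, flow now 11.
No augmenting path remains; maximum flow = 11.
By max-flow min-cut, the minimum cut capacity equals the max flow.
In the residual graph, reachable from Depot: {Depot, b, d}.
Min-cut edges: Depot→a (2), b→c (2), d→Port (7); capacity 2 + 2 + 7 = 11.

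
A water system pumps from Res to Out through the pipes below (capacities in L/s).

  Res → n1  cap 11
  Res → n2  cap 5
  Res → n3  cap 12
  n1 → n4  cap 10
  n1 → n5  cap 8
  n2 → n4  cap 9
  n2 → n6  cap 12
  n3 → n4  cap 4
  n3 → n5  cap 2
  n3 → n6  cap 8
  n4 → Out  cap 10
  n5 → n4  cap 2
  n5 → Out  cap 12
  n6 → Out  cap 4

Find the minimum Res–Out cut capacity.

24

Augment Res→n1→n4→Out: bottleneck 10, flow now 10.
Augment Res→n1→n5→Out: bottleneck 1, flow now 11.
Augment Res→n2→n6→Out: bottleneck 4, flow now 15.
Augment Res→n3→n5→Out: bottleneck 2, flow now 17.
Augment Res→n2→n4→n1→n5→Out: bottleneck 1, flow now 18. (uses reverse residual edge)
Augment Res→n3→n4→n1→n5→Out: bottleneck 4, flow now 22. (uses reverse residual edge)
Augment Res→n3→n6→n2→n4→n1→n5→Out: bottleneck 2, flow now 24. (uses reverse residual edge)
No augmenting path remains; maximum flow = 24.
By max-flow min-cut, the minimum cut capacity equals the max flow.
In the residual graph, reachable from Res: {Res, n1, n2, n3, n4, n6}.
Min-cut edges: n1→n5 (8), n3→n5 (2), n4→Out (10), n6→Out (4); capacity 8 + 2 + 10 + 4 = 24.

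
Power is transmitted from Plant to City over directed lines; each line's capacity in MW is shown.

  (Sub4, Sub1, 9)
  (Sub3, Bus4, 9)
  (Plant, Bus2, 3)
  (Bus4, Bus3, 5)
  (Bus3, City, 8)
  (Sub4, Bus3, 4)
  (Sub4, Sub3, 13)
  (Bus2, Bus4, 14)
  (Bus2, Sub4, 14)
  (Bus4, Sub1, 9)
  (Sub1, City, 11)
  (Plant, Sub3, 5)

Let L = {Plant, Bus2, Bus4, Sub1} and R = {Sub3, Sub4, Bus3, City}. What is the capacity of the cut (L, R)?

Edges leaving {Plant, Bus2, Bus4, Sub1}: Plant→Sub3 (5), Bus2→Sub4 (14), Bus4→Bus3 (5), Sub1→City (11).
Cut capacity = 5 + 14 + 5 + 11 = 35.

35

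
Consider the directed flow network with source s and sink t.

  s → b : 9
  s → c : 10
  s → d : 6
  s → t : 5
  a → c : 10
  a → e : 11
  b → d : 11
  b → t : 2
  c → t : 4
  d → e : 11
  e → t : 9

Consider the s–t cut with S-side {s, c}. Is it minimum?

Given cut capacity: 9 + 6 + 5 + 4 = 24.
Augment s→t: bottleneck 5, flow now 5.
Augment s→b→t: bottleneck 2, flow now 7.
Augment s→c→t: bottleneck 4, flow now 11.
Augment s→d→e→t: bottleneck 6, flow now 17.
Augment s→b→d→e→t: bottleneck 3, flow now 20.
No augmenting path remains; maximum flow = 20.
In the residual graph, reachable from s: {s, b, c, d, e}.
Min-cut edges: s→t (5), b→t (2), c→t (4), e→t (9); capacity 5 + 2 + 4 + 9 = 20.
Cut capacity 24 exceeds the max flow 20, so it is not minimum.

No — its capacity is 24, but the minimum cut has capacity 20.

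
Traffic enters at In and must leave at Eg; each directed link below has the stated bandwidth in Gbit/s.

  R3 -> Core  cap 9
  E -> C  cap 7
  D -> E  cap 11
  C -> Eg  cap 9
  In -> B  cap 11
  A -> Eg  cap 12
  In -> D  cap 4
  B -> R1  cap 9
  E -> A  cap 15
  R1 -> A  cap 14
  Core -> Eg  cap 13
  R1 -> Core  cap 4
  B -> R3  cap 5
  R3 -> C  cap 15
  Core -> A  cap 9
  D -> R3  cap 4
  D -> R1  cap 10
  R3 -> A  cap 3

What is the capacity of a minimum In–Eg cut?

Augment In→B→R1→Core→Eg: bottleneck 4, flow now 4.
Augment In→B→R1→A→Eg: bottleneck 5, flow now 9.
Augment In→B→R3→Core→Eg: bottleneck 2, flow now 11.
Augment In→D→R1→A→Eg: bottleneck 4, flow now 15.
No augmenting path remains; maximum flow = 15.
By max-flow min-cut, the minimum cut capacity equals the max flow.
In the residual graph, reachable from In: {In}.
Min-cut edges: In→B (11), In→D (4); capacity 11 + 4 = 15.

15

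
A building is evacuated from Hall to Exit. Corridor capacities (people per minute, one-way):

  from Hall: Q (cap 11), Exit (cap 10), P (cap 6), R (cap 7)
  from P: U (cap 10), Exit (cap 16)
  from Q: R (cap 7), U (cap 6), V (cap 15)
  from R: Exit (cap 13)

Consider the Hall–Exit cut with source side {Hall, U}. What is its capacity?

34

Edges leaving {Hall, U}: Hall→P (6), Hall→Q (11), Hall→R (7), Hall→Exit (10).
Cut capacity = 6 + 11 + 7 + 10 = 34.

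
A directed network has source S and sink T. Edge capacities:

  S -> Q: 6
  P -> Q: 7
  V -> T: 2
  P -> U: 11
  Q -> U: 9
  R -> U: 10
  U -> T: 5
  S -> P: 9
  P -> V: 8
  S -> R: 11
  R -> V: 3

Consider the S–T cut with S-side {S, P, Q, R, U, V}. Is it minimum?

Yes — it is a minimum cut (capacity 7).

Given cut capacity: 5 + 2 = 7.
Augment S→P→U→T: bottleneck 5, flow now 5.
Augment S→P→V→T: bottleneck 2, flow now 7.
No augmenting path remains; maximum flow = 7.
Cut capacity 7 equals the max flow, so it is a minimum cut.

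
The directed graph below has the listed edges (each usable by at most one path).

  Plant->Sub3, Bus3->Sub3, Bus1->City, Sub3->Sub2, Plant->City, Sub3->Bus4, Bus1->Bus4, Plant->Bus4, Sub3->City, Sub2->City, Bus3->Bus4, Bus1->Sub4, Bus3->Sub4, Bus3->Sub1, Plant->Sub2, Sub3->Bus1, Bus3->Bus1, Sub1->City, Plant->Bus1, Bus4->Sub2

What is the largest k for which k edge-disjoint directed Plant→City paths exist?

Assign every edge capacity 1; by Menger, the answer equals the max flow.
Path Plant→City (+1); total 1.
Path Plant→Sub3→City (+1); total 2.
Path Plant→Bus1→City (+1); total 3.
Path Plant→Sub2→City (+1); total 4.
No residual Plant→City path; max flow = 4.
Certifying cut of size 4: {Plant→Bus1, Plant→City, Plant→Sub3, Sub2→City}.

4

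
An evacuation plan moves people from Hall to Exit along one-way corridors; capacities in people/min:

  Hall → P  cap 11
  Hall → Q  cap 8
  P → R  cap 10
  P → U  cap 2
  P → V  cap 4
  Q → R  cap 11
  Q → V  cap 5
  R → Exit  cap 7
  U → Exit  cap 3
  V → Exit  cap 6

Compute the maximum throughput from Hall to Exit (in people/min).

Augment Hall→P→R→Exit: bottleneck 7, flow now 7.
Augment Hall→P→U→Exit: bottleneck 2, flow now 9.
Augment Hall→P→V→Exit: bottleneck 2, flow now 11.
Augment Hall→Q→V→Exit: bottleneck 4, flow now 15.
No augmenting path remains; maximum flow = 15.
In the residual graph, reachable from Hall: {Hall, P, Q, R, V}.
Min-cut edges: P→U (2), R→Exit (7), V→Exit (6); capacity 2 + 7 + 6 = 15.
This cut is saturated, so no flow can exceed 15.

15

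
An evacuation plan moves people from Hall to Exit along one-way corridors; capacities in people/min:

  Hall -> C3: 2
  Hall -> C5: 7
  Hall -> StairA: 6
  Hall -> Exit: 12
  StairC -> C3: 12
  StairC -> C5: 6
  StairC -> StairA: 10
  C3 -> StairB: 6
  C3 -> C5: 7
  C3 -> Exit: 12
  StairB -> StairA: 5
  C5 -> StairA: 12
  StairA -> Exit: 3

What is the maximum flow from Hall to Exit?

Augment Hall→Exit: bottleneck 12, flow now 12.
Augment Hall→C3→Exit: bottleneck 2, flow now 14.
Augment Hall→StairA→Exit: bottleneck 3, flow now 17.
No augmenting path remains; maximum flow = 17.
In the residual graph, reachable from Hall: {Hall, C5, StairA}.
Min-cut edges: Hall→C3 (2), Hall→Exit (12), StairA→Exit (3); capacity 2 + 12 + 3 = 17.
This cut is saturated, so no flow can exceed 17.

17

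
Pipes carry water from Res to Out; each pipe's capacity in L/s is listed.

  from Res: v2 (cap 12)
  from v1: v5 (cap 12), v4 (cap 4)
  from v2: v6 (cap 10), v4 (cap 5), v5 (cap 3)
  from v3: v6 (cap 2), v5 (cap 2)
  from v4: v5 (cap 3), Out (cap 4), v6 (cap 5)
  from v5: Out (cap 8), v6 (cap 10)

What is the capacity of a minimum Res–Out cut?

8

Augment Res→v2→v4→Out: bottleneck 4, flow now 4.
Augment Res→v2→v5→Out: bottleneck 3, flow now 7.
Augment Res→v2→v4→v5→Out: bottleneck 1, flow now 8.
No augmenting path remains; maximum flow = 8.
By max-flow min-cut, the minimum cut capacity equals the max flow.
In the residual graph, reachable from Res: {Res, v2, v6}.
Min-cut edges: v2→v4 (5), v2→v5 (3); capacity 5 + 3 = 8.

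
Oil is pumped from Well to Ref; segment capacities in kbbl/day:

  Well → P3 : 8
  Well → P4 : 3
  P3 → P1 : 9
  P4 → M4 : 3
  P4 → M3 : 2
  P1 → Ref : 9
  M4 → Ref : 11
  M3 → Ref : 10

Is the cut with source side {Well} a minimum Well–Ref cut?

Given cut capacity: 8 + 3 = 11.
Augment Well→P3→P1→Ref: bottleneck 8, flow now 8.
Augment Well→P4→M4→Ref: bottleneck 3, flow now 11.
No augmenting path remains; maximum flow = 11.
Cut capacity 11 equals the max flow, so it is a minimum cut.

Yes — it is a minimum cut (capacity 11).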